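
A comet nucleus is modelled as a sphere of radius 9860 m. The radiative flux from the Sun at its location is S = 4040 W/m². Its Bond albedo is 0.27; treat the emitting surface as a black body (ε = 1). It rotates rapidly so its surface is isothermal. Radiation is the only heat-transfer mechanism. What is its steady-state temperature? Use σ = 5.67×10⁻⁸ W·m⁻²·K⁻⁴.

T ≈ 338 K

At equilibrium, absorbed power = emitted power.
Absorbing cross-section = πr² = 3.054×10⁸ m²; emitting surface = 4πr² = 1.222×10⁹ m² (ratio 4).
(1−a)S·A_cross = εσ·A_surf·T⁴  ⇒  T⁴ = (1−a)S/(4σ).
T⁴ = 0.730·4040/(4·5.67×10⁻⁸) = 1.300×10¹⁰ K⁴.
T = (1.300×10¹⁰)^(1/4).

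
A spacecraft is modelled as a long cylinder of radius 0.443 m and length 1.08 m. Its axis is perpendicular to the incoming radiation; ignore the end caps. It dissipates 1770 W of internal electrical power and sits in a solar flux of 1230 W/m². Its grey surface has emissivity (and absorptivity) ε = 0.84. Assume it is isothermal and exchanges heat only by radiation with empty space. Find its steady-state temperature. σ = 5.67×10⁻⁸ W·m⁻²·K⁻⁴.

At steady state, absorbed solar power + internal power = radiated power.
Absorbed: α·S·A_cross = 0.84·1230·0.9569 = 988.6 W (cross-section 2rL).
Total input = 988.6 + 1770 = 2759 W.
Radiated: εσ·A_surf·T⁴ with A_surf = 2πrL = 3.006 m².
T⁴ = 2759/(0.84·5.67×10⁻⁸·3.006) = 1.927×10¹⁰ K⁴.

T ≈ 373 K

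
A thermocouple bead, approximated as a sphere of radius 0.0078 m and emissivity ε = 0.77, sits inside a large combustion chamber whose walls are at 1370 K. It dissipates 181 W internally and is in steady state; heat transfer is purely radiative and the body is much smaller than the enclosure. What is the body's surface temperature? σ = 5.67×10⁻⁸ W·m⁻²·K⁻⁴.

T ≈ 1730 K

For a small grey body in a large enclosure, net radiated power = εσA(T⁴ − T_w⁴).
Steady state: P = εσA(T⁴ − T_w⁴) with A = 4πr² = 7.645×10⁻⁴ m².
T⁴ = P/(εσA) + T_w⁴ = 181/(0.77·5.67×10⁻⁸·7.645×10⁻⁴) + (1370)⁴
    = 5.423×10¹² + 3.523×10¹² = 8.945×10¹² K⁴.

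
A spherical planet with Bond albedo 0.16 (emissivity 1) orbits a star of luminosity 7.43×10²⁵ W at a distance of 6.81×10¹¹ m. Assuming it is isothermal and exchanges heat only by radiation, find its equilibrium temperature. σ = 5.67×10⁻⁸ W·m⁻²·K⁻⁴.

First find the stellar flux at distance d: S = L/(4πd²) = 7.43×10²⁵/(4π·(6.81×10¹¹)²) = 12.75 W/m².
For an isothermal sphere, absorbed (1−a)S·πr² = emitted σ·4πr²·T⁴, so T⁴ = (1−a)S/(4σ).
T⁴ = 0.840·12.75/(4·5.67×10⁻⁸) = 4.722×10⁷ K⁴.

T ≈ 82.9 K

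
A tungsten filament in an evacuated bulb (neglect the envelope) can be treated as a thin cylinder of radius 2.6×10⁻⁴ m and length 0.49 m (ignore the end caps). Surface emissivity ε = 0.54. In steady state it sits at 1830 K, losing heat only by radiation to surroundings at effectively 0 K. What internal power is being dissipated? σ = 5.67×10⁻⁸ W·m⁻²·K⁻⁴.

Steady state: P = εσA T⁴.
A = 2πrL = 8.005×10⁻⁴ m²; T⁴ = (1830)⁴ = 1.122×10¹³ K⁴.
P = 0.54 × 5.67×10⁻⁸ × 8.005×10⁻⁴ × 1.122×10¹³.

P ≈ 275 W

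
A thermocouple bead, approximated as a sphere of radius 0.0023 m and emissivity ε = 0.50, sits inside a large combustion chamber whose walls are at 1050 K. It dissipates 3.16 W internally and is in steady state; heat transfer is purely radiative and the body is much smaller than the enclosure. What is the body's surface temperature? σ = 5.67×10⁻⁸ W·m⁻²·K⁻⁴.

For a small grey body in a large enclosure, net radiated power = εσA(T⁴ − T_w⁴).
Steady state: P = εσA(T⁴ − T_w⁴) with A = 4πr² = 6.648×10⁻⁵ m².
T⁴ = P/(εσA) + T_w⁴ = 3.16/(0.50·5.67×10⁻⁸·6.648×10⁻⁵) + (1050)⁴
    = 1.677×10¹² + 1.216×10¹² = 2.892×10¹² K⁴.

T ≈ 1300 K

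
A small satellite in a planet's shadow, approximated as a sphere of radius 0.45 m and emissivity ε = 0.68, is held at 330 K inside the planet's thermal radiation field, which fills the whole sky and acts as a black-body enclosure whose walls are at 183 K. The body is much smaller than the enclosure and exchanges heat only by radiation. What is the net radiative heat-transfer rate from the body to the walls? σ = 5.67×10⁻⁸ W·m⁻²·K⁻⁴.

P_net ≈ 1050 W

For a small grey body in a large enclosure: P_net = εσA(T_body⁴ − T_wall⁴).
A = 4πr² = 2.545 m²; T_body⁴ − T_wall⁴ = 1.186×10¹⁰ − 1.122×10⁹ = 1.074×10¹⁰ K⁴.
|P_net| = 0.68·5.67×10⁻⁸·2.545·1.074×10¹⁰.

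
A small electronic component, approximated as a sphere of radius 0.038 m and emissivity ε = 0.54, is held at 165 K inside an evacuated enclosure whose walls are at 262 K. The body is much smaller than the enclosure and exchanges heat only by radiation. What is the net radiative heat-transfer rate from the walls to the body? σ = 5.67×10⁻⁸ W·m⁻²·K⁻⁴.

For a small grey body in a large enclosure: P_net = εσA(T_body⁴ − T_wall⁴).
A = 4πr² = 0.01815 m²; T_body⁴ − T_wall⁴ = 7.412×10⁸ − 4.712×10⁹ = -3.971×10⁹ K⁴.
|P_net| = 0.54·5.67×10⁻⁸·0.01815·3.971×10⁹.

P_net ≈ 2.21 W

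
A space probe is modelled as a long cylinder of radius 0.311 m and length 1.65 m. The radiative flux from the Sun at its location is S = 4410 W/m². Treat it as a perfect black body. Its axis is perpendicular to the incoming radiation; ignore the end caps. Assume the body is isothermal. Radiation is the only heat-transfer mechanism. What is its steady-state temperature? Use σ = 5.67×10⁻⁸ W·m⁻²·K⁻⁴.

At equilibrium, absorbed power = emitted power.
Absorbing cross-section = 2rL = 1.026 m²; emitting surface = 2πrL = 3.224 m² (ratio π).
S·A_cross = εσ·A_surf·T⁴  ⇒  T⁴ = S/(πσ).
T⁴ = 1.00·4410/(π·5.67×10⁻⁸) = 2.476×10¹⁰ K⁴.
T = (2.476×10¹⁰)^(1/4).

T ≈ 397 K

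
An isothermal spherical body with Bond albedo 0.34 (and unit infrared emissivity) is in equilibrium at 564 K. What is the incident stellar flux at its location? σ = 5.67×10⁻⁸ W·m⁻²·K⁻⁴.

S ≈ 34800 W/m²

(1−a)S·πr² = σ·4πr²·T⁴ ⇒ S = 4σT⁴/(1−a).
S = 4·5.67×10⁻⁸·1.012×10¹¹/0.660.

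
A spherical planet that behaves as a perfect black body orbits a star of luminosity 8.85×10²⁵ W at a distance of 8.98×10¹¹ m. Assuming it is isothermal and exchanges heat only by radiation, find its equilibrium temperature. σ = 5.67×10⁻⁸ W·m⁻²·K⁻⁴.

First find the stellar flux at distance d: S = L/(4πd²) = 8.85×10²⁵/(4π·(8.98×10¹¹)²) = 8.733 W/m².
For an isothermal sphere, absorbed (1−a)S·πr² = emitted σ·4πr²·T⁴, so T⁴ = (1−a)S/(4σ).
T⁴ = 1.00·8.733/(4·5.67×10⁻⁸) = 3.851×10⁷ K⁴.

T ≈ 78.8 K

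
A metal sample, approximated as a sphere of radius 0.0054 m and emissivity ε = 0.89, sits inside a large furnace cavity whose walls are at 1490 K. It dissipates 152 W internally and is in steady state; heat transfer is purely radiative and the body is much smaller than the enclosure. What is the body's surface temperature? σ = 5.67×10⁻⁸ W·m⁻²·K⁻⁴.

For a small grey body in a large enclosure, net radiated power = εσA(T⁴ − T_w⁴).
Steady state: P = εσA(T⁴ − T_w⁴) with A = 4πr² = 3.664×10⁻⁴ m².
T⁴ = P/(εσA) + T_w⁴ = 152/(0.89·5.67×10⁻⁸·3.664×10⁻⁴) + (1490)⁴
    = 8.220×10¹² + 4.929×10¹² = 1.315×10¹³ K⁴.

T ≈ 1900 K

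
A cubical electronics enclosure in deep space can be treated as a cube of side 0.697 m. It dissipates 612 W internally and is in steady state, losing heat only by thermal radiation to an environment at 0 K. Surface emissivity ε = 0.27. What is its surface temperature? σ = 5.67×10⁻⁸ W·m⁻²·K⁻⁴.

T ≈ 342 K

Steady state: internal power = radiated power, P = εσA T⁴.
Radiating area A = 6L² = 2.915 m².
T⁴ = P/(εσA) = 612/(0.27·5.67×10⁻⁸·2.915) = 1.371×10¹⁰ K⁴.
T = (1.371×10¹⁰)^(1/4).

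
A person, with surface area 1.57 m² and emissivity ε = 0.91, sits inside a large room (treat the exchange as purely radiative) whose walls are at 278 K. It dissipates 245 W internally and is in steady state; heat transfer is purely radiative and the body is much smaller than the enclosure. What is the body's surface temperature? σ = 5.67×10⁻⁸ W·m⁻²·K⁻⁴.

T ≈ 308 K

For a small grey body in a large enclosure, net radiated power = εσA(T⁴ − T_w⁴).
Steady state: P = εσA(T⁴ − T_w⁴) with A = 1.57 m².
T⁴ = P/(εσA) + T_w⁴ = 245/(0.91·5.67×10⁻⁸·1.570) + (278)⁴
    = 3.024×10⁹ + 5.973×10⁹ = 8.997×10⁹ K⁴.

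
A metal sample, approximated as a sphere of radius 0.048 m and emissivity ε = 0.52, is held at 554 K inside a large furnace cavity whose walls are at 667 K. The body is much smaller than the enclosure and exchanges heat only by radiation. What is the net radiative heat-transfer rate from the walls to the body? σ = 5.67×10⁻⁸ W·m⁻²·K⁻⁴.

P_net ≈ 88.5 W

For a small grey body in a large enclosure: P_net = εσA(T_body⁴ − T_wall⁴).
A = 4πr² = 0.02895 m²; T_body⁴ − T_wall⁴ = 9.420×10¹⁰ − 1.979×10¹¹ = -1.037×10¹¹ K⁴.
|P_net| = 0.52·5.67×10⁻⁸·0.02895·1.037×10¹¹.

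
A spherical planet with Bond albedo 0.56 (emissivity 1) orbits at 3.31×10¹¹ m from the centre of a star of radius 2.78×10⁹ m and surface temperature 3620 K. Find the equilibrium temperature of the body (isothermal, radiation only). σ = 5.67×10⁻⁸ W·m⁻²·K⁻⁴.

The star's surface emits σT_*⁴; at distance d the flux is S = σT_*⁴(R_*/d)².
S = 5.67×10⁻⁸·(3620)⁴·(2.78×10⁹/3.31×10¹¹)² = 686.8 W/m².
For an isothermal sphere T⁴ = (1−a)S/(4σ) = 1.332×10⁹ K⁴.

T ≈ 191 K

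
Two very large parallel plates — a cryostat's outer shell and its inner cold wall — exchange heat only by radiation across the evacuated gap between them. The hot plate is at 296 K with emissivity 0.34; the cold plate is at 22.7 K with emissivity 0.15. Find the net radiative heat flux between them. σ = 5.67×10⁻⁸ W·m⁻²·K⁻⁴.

q ≈ 50.6 W/m²

For two infinite grey parallel plates, q = σ(T₁⁴ − T₂⁴)/(1/ε₁ + 1/ε₂ − 1).
T₁⁴ − T₂⁴ = 7.677×10⁹ − 2.655×10⁵ = 7.676×10⁹ K⁴.
1/ε₁ + 1/ε₂ − 1 = 2.941 + 6.667 − 1 = 8.608.
q = 5.67×10⁻⁸ × 7.676×10⁹ / 8.608.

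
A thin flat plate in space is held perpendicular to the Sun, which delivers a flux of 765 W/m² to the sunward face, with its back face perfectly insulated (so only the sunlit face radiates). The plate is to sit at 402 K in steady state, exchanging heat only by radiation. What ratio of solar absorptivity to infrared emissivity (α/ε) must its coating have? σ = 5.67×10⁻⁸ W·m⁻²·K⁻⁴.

Balance: αS·A = εσ·1A·T⁴ ⇒ α/ε = σT⁴/S.
α/ε = 5.67×10⁻⁸·(402)⁴/765 = 5.67×10⁻⁸·2.612×10¹⁰/765.

α/ε ≈ 1.94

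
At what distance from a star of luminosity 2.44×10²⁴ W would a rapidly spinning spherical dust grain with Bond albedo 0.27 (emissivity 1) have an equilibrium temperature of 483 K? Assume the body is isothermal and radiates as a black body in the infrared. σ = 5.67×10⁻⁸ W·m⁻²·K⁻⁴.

d ≈ 3.39×10⁹ m

For an isothermal black-emitting sphere, (1−a)S·πr² = σ·4πr²·T⁴ ⇒ S = 4σT⁴/(1−a).
S = 4·5.67×10⁻⁸·(483)⁴/0.730 = 16910 W/m².
Flux falls as S = L/(4πd²), so d = √(L/(4πS)) = √(2.44×10²⁴/(4π·16910)).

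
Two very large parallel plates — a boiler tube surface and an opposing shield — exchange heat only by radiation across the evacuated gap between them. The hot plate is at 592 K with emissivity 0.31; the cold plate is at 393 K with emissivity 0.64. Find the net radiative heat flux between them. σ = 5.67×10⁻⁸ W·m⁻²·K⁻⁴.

q ≈ 1480 W/m²

For two infinite grey parallel plates, q = σ(T₁⁴ − T₂⁴)/(1/ε₁ + 1/ε₂ − 1).
T₁⁴ − T₂⁴ = 1.228×10¹¹ − 2.385×10¹⁰ = 9.897×10¹⁰ K⁴.
1/ε₁ + 1/ε₂ − 1 = 3.226 + 1.562 − 1 = 3.788.
q = 5.67×10⁻⁸ × 9.897×10¹⁰ / 3.788.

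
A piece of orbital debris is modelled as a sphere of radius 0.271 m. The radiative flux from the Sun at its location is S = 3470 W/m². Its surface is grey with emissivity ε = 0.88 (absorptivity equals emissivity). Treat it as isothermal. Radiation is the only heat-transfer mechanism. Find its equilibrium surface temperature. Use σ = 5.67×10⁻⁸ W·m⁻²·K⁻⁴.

T ≈ 352 K

At equilibrium, absorbed power = emitted power.
Absorbing cross-section = πr² = 0.2307 m²; emitting surface = 4πr² = 0.9229 m² (ratio 4).
εS·A_cross = εσ·A_surf·T⁴  ⇒  T⁴ = S/(4σ)   (ε cancels).
T⁴ = 3470/(4·5.67×10⁻⁸) = 1.530×10¹⁰ K⁴.
T = (1.530×10¹⁰)^(1/4).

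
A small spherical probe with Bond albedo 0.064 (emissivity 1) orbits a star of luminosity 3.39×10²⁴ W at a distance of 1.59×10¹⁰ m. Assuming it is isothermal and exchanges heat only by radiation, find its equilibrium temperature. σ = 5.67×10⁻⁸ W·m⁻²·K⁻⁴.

First find the stellar flux at distance d: S = L/(4πd²) = 3.39×10²⁴/(4π·(1.59×10¹⁰)²) = 1067 W/m².
For an isothermal sphere, absorbed (1−a)S·πr² = emitted σ·4πr²·T⁴, so T⁴ = (1−a)S/(4σ).
T⁴ = 0.936·1067/(4·5.67×10⁻⁸) = 4.404×10⁹ K⁴.

T ≈ 258 K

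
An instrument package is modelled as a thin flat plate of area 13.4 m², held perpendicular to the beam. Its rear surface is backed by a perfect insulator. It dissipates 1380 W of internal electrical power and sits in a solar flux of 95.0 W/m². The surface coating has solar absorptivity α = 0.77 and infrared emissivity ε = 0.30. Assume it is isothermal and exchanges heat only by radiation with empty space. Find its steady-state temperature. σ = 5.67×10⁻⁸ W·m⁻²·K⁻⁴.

T ≈ 319 K

At steady state, absorbed solar power + internal power = radiated power.
Absorbed: α·S·A_cross = 0.77·95.0·13.40 = 980.2 W (cross-section A).
Total input = 980.2 + 1380 = 2360 W.
Radiated: εσ·A_surf·T⁴ with A_surf = A = 13.40 m².
T⁴ = 2360/(0.30·5.67×10⁻⁸·13.40) = 1.035×10¹⁰ K⁴.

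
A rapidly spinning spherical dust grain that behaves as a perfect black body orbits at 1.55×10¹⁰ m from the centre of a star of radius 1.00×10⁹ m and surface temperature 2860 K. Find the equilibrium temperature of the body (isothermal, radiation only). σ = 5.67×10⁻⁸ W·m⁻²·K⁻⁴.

T ≈ 514 K

The star's surface emits σT_*⁴; at distance d the flux is S = σT_*⁴(R_*/d)².
S = 5.67×10⁻⁸·(2860)⁴·(1.00×10⁹/1.55×10¹⁰)² = 15790 W/m².
For an isothermal sphere T⁴ = (1−a)S/(4σ) = 6.962×10¹⁰ K⁴.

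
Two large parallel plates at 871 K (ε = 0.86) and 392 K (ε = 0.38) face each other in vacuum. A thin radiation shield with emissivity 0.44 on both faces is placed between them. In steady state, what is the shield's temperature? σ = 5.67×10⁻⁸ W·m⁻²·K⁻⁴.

T_s ≈ 776 K

In steady state the net flux on the hot side equals that on the cold side.
σ(T₁⁴−T_s⁴)/D₁ = σ(T_s⁴−T₂⁴)/D₂, with D₁ = 1/ε₁+1/ε_s−1 = 2.436, D₂ = 1/ε_s+1/ε₂−1 = 3.904.
Solve for T_s⁴: T_s⁴ = (D₂·T₁⁴ + D₁·T₂⁴)/(D₁+D₂) = 3.635×10¹¹ K⁴.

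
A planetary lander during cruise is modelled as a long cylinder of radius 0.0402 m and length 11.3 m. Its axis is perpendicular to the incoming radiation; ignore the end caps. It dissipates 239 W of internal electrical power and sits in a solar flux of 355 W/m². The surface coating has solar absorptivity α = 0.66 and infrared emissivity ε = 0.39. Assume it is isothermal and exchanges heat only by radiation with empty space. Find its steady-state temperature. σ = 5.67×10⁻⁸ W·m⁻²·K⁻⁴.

T ≈ 291 K

At steady state, absorbed solar power + internal power = radiated power.
Absorbed: α·S·A_cross = 0.66·355·0.9085 = 212.9 W (cross-section 2rL).
Total input = 212.9 + 239 = 451.9 W.
Radiated: εσ·A_surf·T⁴ with A_surf = 2πrL = 2.854 m².
T⁴ = 451.9/(0.39·5.67×10⁻⁸·2.854) = 7.159×10⁹ K⁴.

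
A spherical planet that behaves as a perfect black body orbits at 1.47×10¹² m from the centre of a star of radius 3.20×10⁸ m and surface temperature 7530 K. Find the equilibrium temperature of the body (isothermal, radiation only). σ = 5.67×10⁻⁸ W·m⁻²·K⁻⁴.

The star's surface emits σT_*⁴; at distance d the flux is S = σT_*⁴(R_*/d)².
S = 5.67×10⁻⁸·(7530)⁴·(3.20×10⁸/1.47×10¹²)² = 8.638 W/m².
For an isothermal sphere T⁴ = (1−a)S/(4σ) = 3.809×10⁷ K⁴.

T ≈ 78.6 K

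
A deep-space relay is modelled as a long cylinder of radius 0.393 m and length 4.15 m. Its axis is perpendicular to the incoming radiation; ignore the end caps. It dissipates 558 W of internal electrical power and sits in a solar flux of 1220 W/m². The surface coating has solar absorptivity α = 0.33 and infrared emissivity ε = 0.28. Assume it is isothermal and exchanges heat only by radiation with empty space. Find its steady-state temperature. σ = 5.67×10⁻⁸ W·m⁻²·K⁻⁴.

At steady state, absorbed solar power + internal power = radiated power.
Absorbed: α·S·A_cross = 0.33·1220·3.262 = 1313 W (cross-section 2rL).
Total input = 1313 + 558 = 1871 W.
Radiated: εσ·A_surf·T⁴ with A_surf = 2πrL = 10.25 m².
T⁴ = 1871/(0.28·5.67×10⁻⁸·10.25) = 1.150×10¹⁰ K⁴.

T ≈ 327 K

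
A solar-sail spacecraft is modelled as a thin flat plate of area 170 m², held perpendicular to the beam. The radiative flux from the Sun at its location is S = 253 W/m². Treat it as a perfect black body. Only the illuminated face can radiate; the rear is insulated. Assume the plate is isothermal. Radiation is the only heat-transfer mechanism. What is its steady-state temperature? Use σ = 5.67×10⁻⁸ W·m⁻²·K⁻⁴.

At equilibrium, absorbed power = emitted power.
Absorbing cross-section = A = 170.0 m²; emitting surface = A = 170.0 m² (ratio 1).
S·A_cross = εσ·A_surf·T⁴  ⇒  T⁴ = S/(1σ).
T⁴ = 1.00·253/(1·5.67×10⁻⁸) = 4.462×10⁹ K⁴.
T = (4.462×10⁹)^(1/4).

T ≈ 258 K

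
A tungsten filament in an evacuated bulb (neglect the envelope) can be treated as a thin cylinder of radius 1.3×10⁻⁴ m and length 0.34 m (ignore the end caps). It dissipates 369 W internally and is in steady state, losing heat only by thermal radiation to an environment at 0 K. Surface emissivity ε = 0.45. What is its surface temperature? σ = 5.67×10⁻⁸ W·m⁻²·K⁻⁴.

Steady state: internal power = radiated power, P = εσA T⁴.
Radiating area A = 2πrL = 2.777×10⁻⁴ m².
T⁴ = P/(εσA) = 369/(0.45·5.67×10⁻⁸·2.777×10⁻⁴) = 5.207×10¹³ K⁴.
T = (5.207×10¹³)^(1/4).

T ≈ 2690 K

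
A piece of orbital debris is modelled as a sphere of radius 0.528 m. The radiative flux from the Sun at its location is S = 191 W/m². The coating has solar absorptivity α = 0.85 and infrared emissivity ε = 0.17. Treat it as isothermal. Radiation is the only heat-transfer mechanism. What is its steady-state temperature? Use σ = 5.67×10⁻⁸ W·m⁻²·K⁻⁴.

At equilibrium, absorbed power = emitted power.
Absorbing cross-section = πr² = 0.8758 m²; emitting surface = 4πr² = 3.503 m² (ratio 4).
αS·A_cross = εσ·A_surf·T⁴  ⇒  T⁴ = αS/(ε·4σ).
T⁴ = 0.850·191/(0.17·4·5.67×10⁻⁸) = 4.211×10⁹ K⁴.
T = (4.211×10⁹)^(1/4).

T ≈ 255 K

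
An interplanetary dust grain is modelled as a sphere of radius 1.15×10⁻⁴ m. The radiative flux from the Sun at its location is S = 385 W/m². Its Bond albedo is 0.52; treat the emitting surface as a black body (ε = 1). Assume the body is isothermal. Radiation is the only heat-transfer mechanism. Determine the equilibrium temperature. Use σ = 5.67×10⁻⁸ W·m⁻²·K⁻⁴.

T ≈ 169 K

At equilibrium, absorbed power = emitted power.
Absorbing cross-section = πr² = 4.155×10⁻⁸ m²; emitting surface = 4πr² = 1.662×10⁻⁷ m² (ratio 4).
(1−a)S·A_cross = εσ·A_surf·T⁴  ⇒  T⁴ = (1−a)S/(4σ).
T⁴ = 0.480·385/(4·5.67×10⁻⁸) = 8.148×10⁸ K⁴.
T = (8.148×10⁸)^(1/4).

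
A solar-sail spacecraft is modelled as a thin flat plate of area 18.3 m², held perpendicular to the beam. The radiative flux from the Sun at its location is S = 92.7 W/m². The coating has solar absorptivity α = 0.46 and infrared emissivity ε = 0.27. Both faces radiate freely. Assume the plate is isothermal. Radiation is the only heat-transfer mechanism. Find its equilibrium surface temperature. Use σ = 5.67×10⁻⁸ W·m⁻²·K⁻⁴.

At equilibrium, absorbed power = emitted power.
Absorbing cross-section = A = 18.30 m²; emitting surface = 2A = 36.60 m² (ratio 2).
αS·A_cross = εσ·A_surf·T⁴  ⇒  T⁴ = αS/(ε·2σ).
T⁴ = 0.460·92.7/(0.27·2·5.67×10⁻⁸) = 1.393×10⁹ K⁴.
T = (1.393×10⁹)^(1/4).

T ≈ 193 K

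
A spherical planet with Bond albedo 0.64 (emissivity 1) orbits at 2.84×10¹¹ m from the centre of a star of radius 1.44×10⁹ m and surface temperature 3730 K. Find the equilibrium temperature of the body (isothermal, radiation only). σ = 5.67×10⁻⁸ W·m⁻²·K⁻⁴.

The star's surface emits σT_*⁴; at distance d the flux is S = σT_*⁴(R_*/d)².
S = 5.67×10⁻⁸·(3730)⁴·(1.44×10⁹/2.84×10¹¹)² = 282.2 W/m².
For an isothermal sphere T⁴ = (1−a)S/(4σ) = 4.479×10⁸ K⁴.

T ≈ 145 K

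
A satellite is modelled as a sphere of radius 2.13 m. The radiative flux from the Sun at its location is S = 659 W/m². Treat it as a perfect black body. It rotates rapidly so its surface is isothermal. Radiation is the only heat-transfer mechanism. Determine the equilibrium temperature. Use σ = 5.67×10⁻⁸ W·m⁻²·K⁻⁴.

At equilibrium, absorbed power = emitted power.
Absorbing cross-section = πr² = 14.25 m²; emitting surface = 4πr² = 57.01 m² (ratio 4).
S·A_cross = εσ·A_surf·T⁴  ⇒  T⁴ = S/(4σ).
T⁴ = 1.00·659/(4·5.67×10⁻⁸) = 2.906×10⁹ K⁴.
T = (2.906×10⁹)^(1/4).

T ≈ 232 K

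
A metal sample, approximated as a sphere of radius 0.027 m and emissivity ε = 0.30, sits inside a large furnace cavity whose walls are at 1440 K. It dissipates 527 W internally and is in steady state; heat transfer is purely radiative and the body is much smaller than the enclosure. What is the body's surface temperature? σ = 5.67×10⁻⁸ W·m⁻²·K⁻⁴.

For a small grey body in a large enclosure, net radiated power = εσA(T⁴ − T_w⁴).
Steady state: P = εσA(T⁴ − T_w⁴) with A = 4πr² = 0.009161 m².
T⁴ = P/(εσA) + T_w⁴ = 527/(0.30·5.67×10⁻⁸·0.009161) + (1440)⁴
    = 3.382×10¹² + 4.300×10¹² = 7.682×10¹² K⁴.

T ≈ 1660 K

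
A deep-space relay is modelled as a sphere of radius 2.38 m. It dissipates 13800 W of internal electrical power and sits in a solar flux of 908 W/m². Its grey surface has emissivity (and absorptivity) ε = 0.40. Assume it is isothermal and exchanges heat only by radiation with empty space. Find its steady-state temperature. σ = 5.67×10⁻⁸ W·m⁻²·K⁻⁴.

At steady state, absorbed solar power + internal power = radiated power.
Absorbed: α·S·A_cross = 0.40·908·17.80 = 6463 W (cross-section πr²).
Total input = 6463 + 13800 = 20260 W.
Radiated: εσ·A_surf·T⁴ with A_surf = 4πr² = 71.18 m².
T⁴ = 20260/(0.40·5.67×10⁻⁸·71.18) = 1.255×10¹⁰ K⁴.

T ≈ 335 K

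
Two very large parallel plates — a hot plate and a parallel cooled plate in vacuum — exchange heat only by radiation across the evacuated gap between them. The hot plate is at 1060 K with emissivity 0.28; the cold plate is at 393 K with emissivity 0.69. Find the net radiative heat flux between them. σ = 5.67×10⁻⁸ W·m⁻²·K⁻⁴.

q ≈ 17500 W/m²

For two infinite grey parallel plates, q = σ(T₁⁴ − T₂⁴)/(1/ε₁ + 1/ε₂ − 1).
T₁⁴ − T₂⁴ = 1.262×10¹² − 2.385×10¹⁰ = 1.239×10¹² K⁴.
1/ε₁ + 1/ε₂ − 1 = 3.571 + 1.449 − 1 = 4.021.
q = 5.67×10⁻⁸ × 1.239×10¹² / 4.021.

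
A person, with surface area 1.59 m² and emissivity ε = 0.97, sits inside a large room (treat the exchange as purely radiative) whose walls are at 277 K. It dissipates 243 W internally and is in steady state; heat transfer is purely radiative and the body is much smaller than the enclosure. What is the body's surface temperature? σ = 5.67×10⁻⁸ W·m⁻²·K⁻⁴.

T ≈ 305 K

For a small grey body in a large enclosure, net radiated power = εσA(T⁴ − T_w⁴).
Steady state: P = εσA(T⁴ − T_w⁴) with A = 1.59 m².
T⁴ = P/(εσA) + T_w⁴ = 243/(0.97·5.67×10⁻⁸·1.590) + (277)⁴
    = 2.779×10⁹ + 5.887×10⁹ = 8.666×10⁹ K⁴.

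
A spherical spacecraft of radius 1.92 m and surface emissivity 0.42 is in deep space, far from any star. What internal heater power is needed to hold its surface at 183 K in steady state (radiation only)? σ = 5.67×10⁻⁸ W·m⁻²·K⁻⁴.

P ≈ 1240 W

P = εσ·4πr²·T⁴.
4πr² = 46.32 m²; T⁴ = 1.122×10⁹ K⁴.
P = 0.42·5.67×10⁻⁸·46.32·1.122×10⁹.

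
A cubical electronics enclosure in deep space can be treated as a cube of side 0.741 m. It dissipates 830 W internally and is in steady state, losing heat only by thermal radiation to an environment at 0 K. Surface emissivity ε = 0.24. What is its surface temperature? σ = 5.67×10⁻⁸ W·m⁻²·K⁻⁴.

Steady state: internal power = radiated power, P = εσA T⁴.
Radiating area A = 6L² = 3.294 m².
T⁴ = P/(εσA) = 830/(0.24·5.67×10⁻⁸·3.294) = 1.851×10¹⁰ K⁴.
T = (1.851×10¹⁰)^(1/4).

T ≈ 369 K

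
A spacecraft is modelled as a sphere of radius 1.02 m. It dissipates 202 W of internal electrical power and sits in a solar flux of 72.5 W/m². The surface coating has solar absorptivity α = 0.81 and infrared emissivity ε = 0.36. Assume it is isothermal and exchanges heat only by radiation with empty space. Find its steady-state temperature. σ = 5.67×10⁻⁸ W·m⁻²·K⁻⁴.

At steady state, absorbed solar power + internal power = radiated power.
Absorbed: α·S·A_cross = 0.81·72.5·3.269 = 191.9 W (cross-section πr²).
Total input = 191.9 + 202 = 393.9 W.
Radiated: εσ·A_surf·T⁴ with A_surf = 4πr² = 13.07 m².
T⁴ = 393.9/(0.36·5.67×10⁻⁸·13.07) = 1.476×10⁹ K⁴.

T ≈ 196 K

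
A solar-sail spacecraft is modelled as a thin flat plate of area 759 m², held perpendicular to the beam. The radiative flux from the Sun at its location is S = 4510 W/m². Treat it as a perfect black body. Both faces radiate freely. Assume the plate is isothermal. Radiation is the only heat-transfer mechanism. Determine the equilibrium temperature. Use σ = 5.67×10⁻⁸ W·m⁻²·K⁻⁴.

At equilibrium, absorbed power = emitted power.
Absorbing cross-section = A = 759.0 m²; emitting surface = 2A = 1518 m² (ratio 2).
S·A_cross = εσ·A_surf·T⁴  ⇒  T⁴ = S/(2σ).
T⁴ = 1.00·4510/(2·5.67×10⁻⁸) = 3.977×10¹⁰ K⁴.
T = (3.977×10¹⁰)^(1/4).

T ≈ 447 K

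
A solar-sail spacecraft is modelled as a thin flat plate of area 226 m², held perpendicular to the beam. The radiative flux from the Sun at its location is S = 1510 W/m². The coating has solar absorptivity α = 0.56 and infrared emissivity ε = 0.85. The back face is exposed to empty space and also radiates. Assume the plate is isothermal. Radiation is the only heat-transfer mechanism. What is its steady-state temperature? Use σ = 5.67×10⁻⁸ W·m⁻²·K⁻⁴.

T ≈ 306 K

At equilibrium, absorbed power = emitted power.
Absorbing cross-section = A = 226.0 m²; emitting surface = 2A = 452.0 m² (ratio 2).
αS·A_cross = εσ·A_surf·T⁴  ⇒  T⁴ = αS/(ε·2σ).
T⁴ = 0.560·1510/(0.85·2·5.67×10⁻⁸) = 8.773×10⁹ K⁴.
T = (8.773×10⁹)^(1/4).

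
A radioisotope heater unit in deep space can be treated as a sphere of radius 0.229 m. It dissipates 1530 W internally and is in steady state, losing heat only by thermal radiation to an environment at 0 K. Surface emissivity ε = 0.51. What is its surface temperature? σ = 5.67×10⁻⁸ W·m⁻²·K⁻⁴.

Steady state: internal power = radiated power, P = εσA T⁴.
Radiating area A = 4πr² = 0.6590 m².
T⁴ = P/(εσA) = 1530/(0.51·5.67×10⁻⁸·0.6590) = 8.029×10¹⁰ K⁴.
T = (8.029×10¹⁰)^(1/4).

T ≈ 532 K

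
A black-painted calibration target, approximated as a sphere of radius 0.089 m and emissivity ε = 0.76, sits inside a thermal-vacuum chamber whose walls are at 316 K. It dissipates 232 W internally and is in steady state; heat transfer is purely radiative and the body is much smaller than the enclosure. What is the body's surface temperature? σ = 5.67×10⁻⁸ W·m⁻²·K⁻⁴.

For a small grey body in a large enclosure, net radiated power = εσA(T⁴ − T_w⁴).
Steady state: P = εσA(T⁴ − T_w⁴) with A = 4πr² = 0.09954 m².
T⁴ = P/(εσA) + T_w⁴ = 232/(0.76·5.67×10⁻⁸·0.09954) + (316)⁴
    = 5.409×10¹⁰ + 9.971×10⁹ = 6.406×10¹⁰ K⁴.

T ≈ 503 K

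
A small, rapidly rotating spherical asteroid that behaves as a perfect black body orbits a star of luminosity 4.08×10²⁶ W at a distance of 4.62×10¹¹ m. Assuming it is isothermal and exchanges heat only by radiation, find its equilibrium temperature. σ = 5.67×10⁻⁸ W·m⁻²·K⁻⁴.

T ≈ 161 K

First find the stellar flux at distance d: S = L/(4πd²) = 4.08×10²⁶/(4π·(4.62×10¹¹)²) = 152.1 W/m².
For an isothermal sphere, absorbed (1−a)S·πr² = emitted σ·4πr²·T⁴, so T⁴ = (1−a)S/(4σ).
T⁴ = 1.00·152.1/(4·5.67×10⁻⁸) = 6.707×10⁸ K⁴.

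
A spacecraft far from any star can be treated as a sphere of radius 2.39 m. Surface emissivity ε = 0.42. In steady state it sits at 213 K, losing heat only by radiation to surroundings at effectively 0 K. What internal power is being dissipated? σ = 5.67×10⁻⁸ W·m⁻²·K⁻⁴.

P ≈ 3520 W

Steady state: P = εσA T⁴.
A = 4πr² = 71.78 m²; T⁴ = (213)⁴ = 2.058×10⁹ K⁴.
P = 0.42 × 5.67×10⁻⁸ × 71.78 × 2.058×10⁹.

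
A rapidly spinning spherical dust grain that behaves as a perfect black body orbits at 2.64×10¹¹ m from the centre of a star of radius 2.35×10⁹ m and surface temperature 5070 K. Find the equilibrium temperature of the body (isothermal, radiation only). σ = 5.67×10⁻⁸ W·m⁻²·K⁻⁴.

The star's surface emits σT_*⁴; at distance d the flux is S = σT_*⁴(R_*/d)².
S = 5.67×10⁻⁸·(5070)⁴·(2.35×10⁹/2.64×10¹¹)² = 2969 W/m².
For an isothermal sphere T⁴ = (1−a)S/(4σ) = 1.309×10¹⁰ K⁴.

T ≈ 338 K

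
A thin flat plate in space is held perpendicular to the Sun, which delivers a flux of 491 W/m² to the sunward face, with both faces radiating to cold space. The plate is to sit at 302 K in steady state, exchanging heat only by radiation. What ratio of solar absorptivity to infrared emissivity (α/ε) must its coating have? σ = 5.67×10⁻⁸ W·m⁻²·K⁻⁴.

Balance: αS·A = εσ·2A·T⁴ ⇒ α/ε = 2σT⁴/S.
α/ε = 2·5.67×10⁻⁸·(302)⁴/491 = 2·5.67×10⁻⁸·8.318×10⁹/491.

α/ε ≈ 1.92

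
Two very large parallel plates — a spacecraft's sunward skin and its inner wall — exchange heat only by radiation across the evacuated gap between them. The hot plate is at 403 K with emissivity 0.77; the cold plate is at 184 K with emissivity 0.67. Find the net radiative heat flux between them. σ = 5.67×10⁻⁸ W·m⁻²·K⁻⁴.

For two infinite grey parallel plates, q = σ(T₁⁴ − T₂⁴)/(1/ε₁ + 1/ε₂ − 1).
T₁⁴ − T₂⁴ = 2.638×10¹⁰ − 1.146×10⁹ = 2.523×10¹⁰ K⁴.
1/ε₁ + 1/ε₂ − 1 = 1.299 + 1.493 − 1 = 1.791.
q = 5.67×10⁻⁸ × 2.523×10¹⁰ / 1.791.

q ≈ 799 W/m²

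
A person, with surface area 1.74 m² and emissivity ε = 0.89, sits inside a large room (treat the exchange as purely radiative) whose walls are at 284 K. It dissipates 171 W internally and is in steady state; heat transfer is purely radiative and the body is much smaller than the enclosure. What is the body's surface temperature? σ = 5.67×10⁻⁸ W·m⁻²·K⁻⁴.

For a small grey body in a large enclosure, net radiated power = εσA(T⁴ − T_w⁴).
Steady state: P = εσA(T⁴ − T_w⁴) with A = 1.74 m².
T⁴ = P/(εσA) + T_w⁴ = 171/(0.89·5.67×10⁻⁸·1.740) + (284)⁴
    = 1.947×10⁹ + 6.505×10⁹ = 8.453×10⁹ K⁴.

T ≈ 303 K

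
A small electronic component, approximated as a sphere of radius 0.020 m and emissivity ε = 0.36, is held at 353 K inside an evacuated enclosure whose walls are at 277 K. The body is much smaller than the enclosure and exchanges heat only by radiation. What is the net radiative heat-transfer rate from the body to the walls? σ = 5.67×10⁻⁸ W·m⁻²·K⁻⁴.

P_net ≈ 0.989 W

For a small grey body in a large enclosure: P_net = εσA(T_body⁴ − T_wall⁴).
A = 4πr² = 0.005027 m²; T_body⁴ − T_wall⁴ = 1.553×10¹⁰ − 5.887×10⁹ = 9.640×10⁹ K⁴.
|P_net| = 0.36·5.67×10⁻⁸·0.005027·9.640×10⁹.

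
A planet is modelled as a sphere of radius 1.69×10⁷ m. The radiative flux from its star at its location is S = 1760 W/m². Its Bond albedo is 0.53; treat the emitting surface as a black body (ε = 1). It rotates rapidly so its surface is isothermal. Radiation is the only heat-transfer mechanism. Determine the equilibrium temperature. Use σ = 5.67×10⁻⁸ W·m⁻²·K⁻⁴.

T ≈ 246 K

At equilibrium, absorbed power = emitted power.
Absorbing cross-section = πr² = 8.973×10¹⁴ m²; emitting surface = 4πr² = 3.589×10¹⁵ m² (ratio 4).
(1−a)S·A_cross = εσ·A_surf·T⁴  ⇒  T⁴ = (1−a)S/(4σ).
T⁴ = 0.470·1760/(4·5.67×10⁻⁸) = 3.647×10⁹ K⁴.
T = (3.647×10⁹)^(1/4).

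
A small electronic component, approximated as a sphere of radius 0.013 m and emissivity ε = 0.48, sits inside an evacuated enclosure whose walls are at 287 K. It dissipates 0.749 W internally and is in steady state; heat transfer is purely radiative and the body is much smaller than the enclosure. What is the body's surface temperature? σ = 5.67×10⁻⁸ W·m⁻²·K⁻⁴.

For a small grey body in a large enclosure, net radiated power = εσA(T⁴ − T_w⁴).
Steady state: P = εσA(T⁴ − T_w⁴) with A = 4πr² = 0.002124 m².
T⁴ = P/(εσA) + T_w⁴ = 0.749/(0.48·5.67×10⁻⁸·0.002124) + (287)⁴
    = 1.296×10¹⁰ + 6.785×10⁹ = 1.974×10¹⁰ K⁴.

T ≈ 375 K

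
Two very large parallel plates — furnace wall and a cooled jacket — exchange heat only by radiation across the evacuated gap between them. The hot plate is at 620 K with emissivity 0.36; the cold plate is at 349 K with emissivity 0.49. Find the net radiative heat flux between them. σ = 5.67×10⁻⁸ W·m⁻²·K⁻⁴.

For two infinite grey parallel plates, q = σ(T₁⁴ − T₂⁴)/(1/ε₁ + 1/ε₂ − 1).
T₁⁴ − T₂⁴ = 1.478×10¹¹ − 1.484×10¹⁰ = 1.329×10¹¹ K⁴.
1/ε₁ + 1/ε₂ − 1 = 2.778 + 2.041 − 1 = 3.819.
q = 5.67×10⁻⁸ × 1.329×10¹¹ / 3.819.

q ≈ 1970 W/m²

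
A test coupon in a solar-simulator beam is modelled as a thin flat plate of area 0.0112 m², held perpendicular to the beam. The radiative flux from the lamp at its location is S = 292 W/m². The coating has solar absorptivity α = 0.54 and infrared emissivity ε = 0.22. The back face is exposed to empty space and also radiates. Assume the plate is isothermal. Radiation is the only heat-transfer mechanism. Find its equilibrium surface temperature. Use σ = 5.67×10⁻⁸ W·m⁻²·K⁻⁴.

At equilibrium, absorbed power = emitted power.
Absorbing cross-section = A = 0.01120 m²; emitting surface = 2A = 0.02240 m² (ratio 2).
αS·A_cross = εσ·A_surf·T⁴  ⇒  T⁴ = αS/(ε·2σ).
T⁴ = 0.540·292/(0.22·2·5.67×10⁻⁸) = 6.320×10⁹ K⁴.
T = (6.320×10⁹)^(1/4).

T ≈ 282 K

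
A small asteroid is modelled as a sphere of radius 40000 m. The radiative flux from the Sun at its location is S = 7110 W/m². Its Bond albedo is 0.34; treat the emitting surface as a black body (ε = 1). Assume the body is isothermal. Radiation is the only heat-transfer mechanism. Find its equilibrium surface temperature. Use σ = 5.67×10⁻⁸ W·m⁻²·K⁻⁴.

At equilibrium, absorbed power = emitted power.
Absorbing cross-section = πr² = 5.027×10⁹ m²; emitting surface = 4πr² = 2.011×10¹⁰ m² (ratio 4).
(1−a)S·A_cross = εσ·A_surf·T⁴  ⇒  T⁴ = (1−a)S/(4σ).
T⁴ = 0.660·7110/(4·5.67×10⁻⁸) = 2.069×10¹⁰ K⁴.
T = (2.069×10¹⁰)^(1/4).

T ≈ 379 K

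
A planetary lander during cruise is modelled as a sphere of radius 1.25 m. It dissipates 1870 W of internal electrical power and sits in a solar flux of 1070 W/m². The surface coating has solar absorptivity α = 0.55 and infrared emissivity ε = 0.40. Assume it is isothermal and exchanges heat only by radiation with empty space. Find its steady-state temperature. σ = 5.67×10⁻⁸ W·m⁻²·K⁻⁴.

T ≈ 322 K

At steady state, absorbed solar power + internal power = radiated power.
Absorbed: α·S·A_cross = 0.55·1070·4.909 = 2889 W (cross-section πr²).
Total input = 2889 + 1870 = 4759 W.
Radiated: εσ·A_surf·T⁴ with A_surf = 4πr² = 19.63 m².
T⁴ = 4759/(0.40·5.67×10⁻⁸·19.63) = 1.069×10¹⁰ K⁴.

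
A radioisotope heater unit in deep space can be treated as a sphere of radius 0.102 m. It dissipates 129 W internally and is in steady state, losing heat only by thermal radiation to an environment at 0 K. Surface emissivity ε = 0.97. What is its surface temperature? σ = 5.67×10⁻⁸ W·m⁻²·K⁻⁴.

T ≈ 366 K

Steady state: internal power = radiated power, P = εσA T⁴.
Radiating area A = 4πr² = 0.1307 m².
T⁴ = P/(εσA) = 129/(0.97·5.67×10⁻⁸·0.1307) = 1.794×10¹⁰ K⁴.
T = (1.794×10¹⁰)^(1/4).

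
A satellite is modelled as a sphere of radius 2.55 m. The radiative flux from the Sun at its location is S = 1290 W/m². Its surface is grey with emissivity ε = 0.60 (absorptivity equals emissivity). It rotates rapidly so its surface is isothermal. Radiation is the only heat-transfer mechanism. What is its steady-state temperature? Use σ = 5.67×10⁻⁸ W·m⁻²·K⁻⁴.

At equilibrium, absorbed power = emitted power.
Absorbing cross-section = πr² = 20.43 m²; emitting surface = 4πr² = 81.71 m² (ratio 4).
εS·A_cross = εσ·A_surf·T⁴  ⇒  T⁴ = S/(4σ)   (ε cancels).
T⁴ = 1290/(4·5.67×10⁻⁸) = 5.688×10⁹ K⁴.
T = (5.688×10⁹)^(1/4).

T ≈ 275 K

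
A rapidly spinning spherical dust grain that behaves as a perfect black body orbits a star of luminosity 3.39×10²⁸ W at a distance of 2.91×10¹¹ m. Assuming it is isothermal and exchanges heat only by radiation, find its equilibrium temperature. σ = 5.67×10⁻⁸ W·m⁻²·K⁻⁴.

First find the stellar flux at distance d: S = L/(4πd²) = 3.39×10²⁸/(4π·(2.91×10¹¹)²) = 31860 W/m².
For an isothermal sphere, absorbed (1−a)S·πr² = emitted σ·4πr²·T⁴, so T⁴ = (1−a)S/(4σ).
T⁴ = 1.00·31860/(4·5.67×10⁻⁸) = 1.405×10¹¹ K⁴.

T ≈ 612 K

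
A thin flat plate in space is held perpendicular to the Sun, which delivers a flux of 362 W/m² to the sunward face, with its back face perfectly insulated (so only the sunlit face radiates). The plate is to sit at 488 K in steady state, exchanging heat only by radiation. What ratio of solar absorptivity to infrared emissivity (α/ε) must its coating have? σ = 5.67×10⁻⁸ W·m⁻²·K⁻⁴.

Balance: αS·A = εσ·1A·T⁴ ⇒ α/ε = σT⁴/S.
α/ε = 5.67×10⁻⁸·(488)⁴/362 = 5.67×10⁻⁸·5.671×10¹⁰/362.

α/ε ≈ 8.88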